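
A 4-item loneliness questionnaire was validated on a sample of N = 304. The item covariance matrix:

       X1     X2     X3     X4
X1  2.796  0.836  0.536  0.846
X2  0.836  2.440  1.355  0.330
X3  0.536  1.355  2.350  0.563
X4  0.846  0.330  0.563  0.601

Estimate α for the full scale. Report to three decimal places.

Σσ²ᵢ = 2.796 + 2.440 + 2.350 + 0.601 = 8.187
Σ_{i<j} σ_ij = 4.466
σ²_T = 8.187 + 2 × 4.466 = 17.119
α = (k/(k−1))·(1 − Σσ²ᵢ/σ²_T) = (4/3)·(1 − 8.187/17.119) = 0.696

α = 0.696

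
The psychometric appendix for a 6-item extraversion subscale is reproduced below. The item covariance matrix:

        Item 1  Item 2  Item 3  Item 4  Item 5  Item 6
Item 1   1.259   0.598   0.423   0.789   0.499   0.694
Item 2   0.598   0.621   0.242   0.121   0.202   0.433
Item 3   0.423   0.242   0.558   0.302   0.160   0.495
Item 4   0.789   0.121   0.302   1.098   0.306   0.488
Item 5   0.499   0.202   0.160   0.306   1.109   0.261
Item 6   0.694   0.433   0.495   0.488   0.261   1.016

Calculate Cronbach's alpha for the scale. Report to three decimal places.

α = 0.816

Σσᵢ² = 1.259 + 0.621 + 0.558 + 1.098 + 1.109 + 1.016 = 5.661
Σ_{i<j} σ_ij = 6.013
Var(T) = 5.661 + 2 × 6.013 = 17.687
α = (k/(k−1))·(1 − Σσᵢ²/Var(T)) = (6/5)·(1 − 5.661/17.687) = 0.816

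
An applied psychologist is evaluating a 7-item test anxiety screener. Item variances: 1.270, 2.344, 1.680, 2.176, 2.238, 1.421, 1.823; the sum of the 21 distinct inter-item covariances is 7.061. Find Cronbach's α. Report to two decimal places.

Σσ²ᵢ = 1.270 + 2.344 + 1.680 + 2.176 + 2.238 + 1.421 + 1.823 = 12.952
Sum of distinct covariances = 7.061
σ²_total = Σσ²ᵢ + 2·Σcov = 12.952 + 2 × 7.061 = 27.074
α = (7/6)·(1 − 12.952/27.074) = 0.61

α = 0.61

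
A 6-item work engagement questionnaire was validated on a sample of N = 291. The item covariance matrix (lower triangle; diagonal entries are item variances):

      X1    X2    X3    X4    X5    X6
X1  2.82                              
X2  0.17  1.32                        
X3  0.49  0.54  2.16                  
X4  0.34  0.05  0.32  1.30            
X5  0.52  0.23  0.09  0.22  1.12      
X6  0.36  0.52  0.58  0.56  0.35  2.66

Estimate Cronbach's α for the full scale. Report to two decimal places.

α = 0.58

Σσ²ᵢ = 2.82 + 1.32 + 2.16 + 1.30 + 1.12 + 2.66 = 11.38
Sum of off-diagonal covariances = 5.34
σ²_total = 11.38 + 2 × 5.34 = 22.06
α = (k/(k−1))·(1 − Σσ²ᵢ/σ²_total) = (6/5)·(1 − 11.38/22.06) = 0.58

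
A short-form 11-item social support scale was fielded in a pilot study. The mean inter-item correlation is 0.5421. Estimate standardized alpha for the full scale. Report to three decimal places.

Standardized α = k·r̄ / (1 + (k−1)·r̄) = 11 × 0.5421 / (1 + 10 × 0.5421)
  = 5.9631 / 6.4210 = 0.929

standardized alpha = 0.929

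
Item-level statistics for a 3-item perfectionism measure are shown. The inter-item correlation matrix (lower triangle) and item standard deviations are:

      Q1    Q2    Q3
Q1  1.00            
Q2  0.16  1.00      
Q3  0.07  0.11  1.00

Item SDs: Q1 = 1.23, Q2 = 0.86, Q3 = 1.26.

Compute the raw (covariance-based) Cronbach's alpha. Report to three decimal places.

Cronbach's alpha = 0.257

Σσ²ᵢ = 1.23² + 0.86² + 1.26² = 3.8401
Covariances σ_ij = r_ij · s_i · s_j:
  σ(Q1,Q2) = 0.16 × 1.23 × 0.86 = 0.1692
  σ(Q1,Q3) = 0.07 × 1.23 × 1.26 = 0.1085
  σ(Q2,Q3) = 0.11 × 0.86 × 1.26 = 0.1192
σ²_T = Σσ²ᵢ + 2·Σσ_ij = 3.8401 + 2 × 0.3969 = 4.6339
α = (3/2)·(1 − 3.8401/4.6339) = 0.257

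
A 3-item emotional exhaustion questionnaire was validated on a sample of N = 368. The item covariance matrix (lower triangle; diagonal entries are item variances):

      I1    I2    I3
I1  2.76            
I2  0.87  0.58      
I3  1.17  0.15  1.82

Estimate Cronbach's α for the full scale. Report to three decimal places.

Σσ²ᵢ = 2.76 + 0.58 + 1.82 = 5.16
Σ_{i<j} σ_ij = 2.19
σ²_T = 5.16 + 2 × 2.19 = 9.54
α = (k/(k−1))·(1 − Σσ²ᵢ/σ²_T) = (3/2)·(1 − 5.16/9.54) = 0.689

Cronbach's α = 0.689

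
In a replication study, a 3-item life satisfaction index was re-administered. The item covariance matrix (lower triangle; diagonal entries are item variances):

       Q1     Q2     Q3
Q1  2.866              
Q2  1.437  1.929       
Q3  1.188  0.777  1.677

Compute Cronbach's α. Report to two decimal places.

ΣVar(i) = 2.866 + 1.929 + 1.677 = 6.472
Sum of off-diagonal covariances = 3.402
Var(T) = 6.472 + 2 × 3.402 = 13.276
α = (k/(k−1))·(1 − ΣVar(i)/Var(T)) = (3/2)·(1 − 6.472/13.276) = 0.77

Cronbach's α = 0.77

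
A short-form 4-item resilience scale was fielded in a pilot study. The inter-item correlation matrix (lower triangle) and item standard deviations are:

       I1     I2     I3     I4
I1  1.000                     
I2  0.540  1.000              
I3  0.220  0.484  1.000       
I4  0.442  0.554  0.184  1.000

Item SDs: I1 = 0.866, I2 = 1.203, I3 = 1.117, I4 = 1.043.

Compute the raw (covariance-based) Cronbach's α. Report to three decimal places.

Σσ²ᵢ = 0.866² + 1.203² + 1.117² + 1.043² = 4.5327
Covariances σ_ij = r_ij · s_i · s_j:
  σ(I1,I2) = 0.540 × 0.866 × 1.203 = 0.5626
  σ(I1,I3) = 0.220 × 0.866 × 1.117 = 0.2128
  σ(I1,I4) = 0.442 × 0.866 × 1.043 = 0.3992
  σ(I2,I3) = 0.484 × 1.203 × 1.117 = 0.6504
  σ(I2,I4) = 0.554 × 1.203 × 1.043 = 0.6951
  σ(I3,I4) = 0.184 × 1.117 × 1.043 = 0.2144
σ²_T = Σσ²ᵢ + 2·Σσ_ij = 4.5327 + 2 × 2.7345 = 10.0017
α = (4/3)·(1 − 4.5327/10.0017) = 0.729

Cronbach's α = 0.729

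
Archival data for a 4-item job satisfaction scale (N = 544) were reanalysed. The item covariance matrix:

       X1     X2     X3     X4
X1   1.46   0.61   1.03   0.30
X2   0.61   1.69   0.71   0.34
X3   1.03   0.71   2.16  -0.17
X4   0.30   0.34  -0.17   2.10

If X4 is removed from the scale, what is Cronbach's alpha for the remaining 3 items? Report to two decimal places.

α = 0.70

Remaining items: X1, X2, X3 (k = 3).
sum of item variances = 1.46 + 1.69 + 2.16 = 5.31
Var(T) = 5.31 + 2 × 2.35 = 10.01
α (item deleted) = (3/2)·(1 − 5.31/10.01) = 0.70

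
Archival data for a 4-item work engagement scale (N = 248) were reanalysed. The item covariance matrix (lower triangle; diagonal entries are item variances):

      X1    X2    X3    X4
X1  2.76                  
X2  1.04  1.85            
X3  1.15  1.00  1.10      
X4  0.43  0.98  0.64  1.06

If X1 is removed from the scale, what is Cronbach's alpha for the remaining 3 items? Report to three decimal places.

Remaining items: X2, X3, X4 (k = 3).
ΣVar(i) = 1.85 + 1.10 + 1.06 = 4.01
total variance = 4.01 + 2 × 2.62 = 9.25
α (item deleted) = (3/2)·(1 − 4.01/9.25) = 0.850

α = 0.850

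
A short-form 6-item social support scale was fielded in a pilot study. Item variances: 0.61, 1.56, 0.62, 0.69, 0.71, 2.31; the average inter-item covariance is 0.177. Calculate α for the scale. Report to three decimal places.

ΣVar(i) = 0.61 + 1.56 + 0.62 + 0.69 + 0.71 + 2.31 = 6.50
Sum of the 15 distinct covariances = 15 × 0.177 = 2.655
total variance = ΣVar(i) + 2·Σcov = 6.50 + 2 × 2.655 = 11.810
α = (6/5)·(1 − 6.50/11.810) = 0.540

α = 0.540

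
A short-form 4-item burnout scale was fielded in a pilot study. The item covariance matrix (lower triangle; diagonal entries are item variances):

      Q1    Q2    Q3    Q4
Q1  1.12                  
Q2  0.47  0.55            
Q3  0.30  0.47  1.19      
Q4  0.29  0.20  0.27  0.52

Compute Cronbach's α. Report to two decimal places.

sum of item variances = 1.12 + 0.55 + 1.19 + 0.52 = 3.38
Sum of the distinct covariances = 2.00
Var(T) = 3.38 + 2 × 2.00 = 7.38
α = (k/(k−1))·(1 − sum of item variances/Var(T)) = (4/3)·(1 − 3.38/7.38) = 0.72

Cronbach's α = 0.72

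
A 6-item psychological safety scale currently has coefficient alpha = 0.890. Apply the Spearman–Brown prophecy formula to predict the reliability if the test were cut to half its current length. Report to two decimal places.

Length factor m = 1/2
α' = m·α / (1 − (1−m)·α)
   = 1/2 × 0.890 / (1 − (1 − 1/2) × 0.890)
   = 0.4450 / 0.5550 = 0.80

predicted reliability = 0.80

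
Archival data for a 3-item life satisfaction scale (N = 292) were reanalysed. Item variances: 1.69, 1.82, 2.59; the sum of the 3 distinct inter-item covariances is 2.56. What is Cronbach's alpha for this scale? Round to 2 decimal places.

Σσ²ᵢ = 1.69 + 1.82 + 2.59 = 6.10
Sum of distinct covariances = 2.56
σ²_T = Σσ²ᵢ + 2·Σcov = 6.10 + 2 × 2.56 = 11.22
α = (3/2)·(1 − 6.10/11.22) = 0.68

α = 0.68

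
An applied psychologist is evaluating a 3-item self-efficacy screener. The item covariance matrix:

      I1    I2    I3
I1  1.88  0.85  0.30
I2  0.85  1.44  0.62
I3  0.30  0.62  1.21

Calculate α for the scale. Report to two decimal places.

α = 0.66

Σσ²ᵢ = 1.88 + 1.44 + 1.21 = 4.53
Sum of off-diagonal covariances = 1.77
σ²_T = 4.53 + 2 × 1.77 = 8.07
α = (k/(k−1))·(1 − Σσ²ᵢ/σ²_T) = (3/2)·(1 − 4.53/8.07) = 0.66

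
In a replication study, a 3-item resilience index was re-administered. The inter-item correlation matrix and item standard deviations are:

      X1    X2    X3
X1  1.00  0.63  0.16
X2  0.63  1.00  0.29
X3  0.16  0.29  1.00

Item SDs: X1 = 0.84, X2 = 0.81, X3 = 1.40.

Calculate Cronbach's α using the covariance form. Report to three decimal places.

Cronbach's α = 0.544

Σσ²ᵢ = 0.84² + 0.81² + 1.40² = 3.3217
Covariances σ_ij = r_ij · s_i · s_j:
  σ(X1,X2) = 0.63 × 0.84 × 0.81 = 0.4287
  σ(X1,X3) = 0.16 × 0.84 × 1.40 = 0.1882
  σ(X2,X3) = 0.29 × 0.81 × 1.40 = 0.3289
σ²_T = Σσ²ᵢ + 2·Σσ_ij = 3.3217 + 2 × 0.9458 = 5.2133
α = (3/2)·(1 − 3.3217/5.2133) = 0.544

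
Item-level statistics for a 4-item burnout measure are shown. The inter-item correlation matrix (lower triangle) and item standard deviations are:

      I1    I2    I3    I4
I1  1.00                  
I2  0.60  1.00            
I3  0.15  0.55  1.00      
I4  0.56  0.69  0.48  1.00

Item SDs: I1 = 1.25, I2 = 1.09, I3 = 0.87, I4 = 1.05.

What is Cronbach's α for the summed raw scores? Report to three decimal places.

α = 0.801

Σσ²ᵢ = 1.25² + 1.09² + 0.87² + 1.05² = 4.6100
Covariances σ_ij = r_ij · s_i · s_j:
  σ(I1,I2) = 0.60 × 1.25 × 1.09 = 0.8175
  σ(I1,I3) = 0.15 × 1.25 × 0.87 = 0.1631
  σ(I1,I4) = 0.56 × 1.25 × 1.05 = 0.7350
  σ(I2,I3) = 0.55 × 1.09 × 0.87 = 0.5216
  σ(I2,I4) = 0.69 × 1.09 × 1.05 = 0.7897
  σ(I3,I4) = 0.48 × 0.87 × 1.05 = 0.4385
σ²_T = Σσ²ᵢ + 2·Σσ_ij = 4.6100 + 2 × 3.4654 = 11.5408
α = (4/3)·(1 − 4.6100/11.5408) = 0.801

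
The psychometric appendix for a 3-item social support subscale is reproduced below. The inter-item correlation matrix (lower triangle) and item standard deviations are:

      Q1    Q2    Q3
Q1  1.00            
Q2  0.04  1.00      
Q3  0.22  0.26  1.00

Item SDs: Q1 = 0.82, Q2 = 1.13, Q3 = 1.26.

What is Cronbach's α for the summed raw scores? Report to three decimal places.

Σσ²ᵢ = 0.82² + 1.13² + 1.26² = 3.5369
Covariances σ_ij = r_ij · s_i · s_j:
  σ(Q1,Q2) = 0.04 × 0.82 × 1.13 = 0.0371
  σ(Q1,Q3) = 0.22 × 0.82 × 1.26 = 0.2273
  σ(Q2,Q3) = 0.26 × 1.13 × 1.26 = 0.3702
σ²_T = Σσ²ᵢ + 2·Σσ_ij = 3.5369 + 2 × 0.6346 = 4.8061
α = (3/2)·(1 − 3.5369/4.8061) = 0.396

α = 0.396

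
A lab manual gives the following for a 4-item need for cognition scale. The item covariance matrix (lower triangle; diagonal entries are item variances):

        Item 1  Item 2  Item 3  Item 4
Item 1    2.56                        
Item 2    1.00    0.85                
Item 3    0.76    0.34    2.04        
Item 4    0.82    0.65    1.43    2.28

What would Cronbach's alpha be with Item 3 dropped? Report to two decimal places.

Remaining items: Item 1, Item 2, Item 4 (k = 3).
Σσ²ᵢ = 2.56 + 0.85 + 2.28 = 5.69
σ²_T = 5.69 + 2 × 2.47 = 10.63
α (item deleted) = (3/2)·(1 − 5.69/10.63) = 0.70

α = 0.70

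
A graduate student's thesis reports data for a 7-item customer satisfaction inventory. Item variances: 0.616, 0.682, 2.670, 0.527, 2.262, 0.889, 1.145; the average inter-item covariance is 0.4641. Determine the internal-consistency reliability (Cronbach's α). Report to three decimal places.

α = 0.804

ΣVar(i) = 0.616 + 0.682 + 2.670 + 0.527 + 2.262 + 0.889 + 1.145 = 8.791
Sum of the 21 distinct covariances = 21 × 0.4641 = 9.7461
σ²_total = ΣVar(i) + 2·Σcov = 8.791 + 2 × 9.7461 = 28.2832
α = (7/6)·(1 − 8.791/28.2832) = 0.804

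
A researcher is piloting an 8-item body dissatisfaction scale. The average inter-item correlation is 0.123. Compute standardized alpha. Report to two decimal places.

Standardized α = k·r̄ / (1 + (k−1)·r̄) = 8 × 0.123 / (1 + 7 × 0.123)
  = 0.9840 / 1.8610 = 0.53

α = 0.53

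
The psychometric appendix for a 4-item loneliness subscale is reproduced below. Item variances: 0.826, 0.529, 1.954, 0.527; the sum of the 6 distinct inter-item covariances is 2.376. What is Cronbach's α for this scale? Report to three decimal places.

Σσ²ᵢ = 0.826 + 0.529 + 1.954 + 0.527 = 3.836
Sum of distinct covariances = 2.376
Var(T) = Σσ²ᵢ + 2·Σcov = 3.836 + 2 × 2.376 = 8.588
α = (4/3)·(1 − 3.836/8.588) = 0.738

α = 0.738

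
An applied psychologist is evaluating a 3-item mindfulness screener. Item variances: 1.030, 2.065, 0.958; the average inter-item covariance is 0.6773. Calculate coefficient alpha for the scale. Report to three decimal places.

coefficient alpha = 0.751

ΣVar(i) = 1.030 + 2.065 + 0.958 = 4.053
Sum of the 3 distinct covariances = 3 × 0.6773 = 2.0319
σ²_T = ΣVar(i) + 2·Σcov = 4.053 + 2 × 2.0319 = 8.1168
α = (3/2)·(1 − 4.053/8.1168) = 0.751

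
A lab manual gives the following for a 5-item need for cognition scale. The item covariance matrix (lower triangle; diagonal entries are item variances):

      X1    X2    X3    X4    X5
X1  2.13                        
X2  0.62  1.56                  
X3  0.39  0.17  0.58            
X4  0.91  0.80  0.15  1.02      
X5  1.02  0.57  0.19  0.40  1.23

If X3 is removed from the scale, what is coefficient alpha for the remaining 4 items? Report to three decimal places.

coefficient alpha = 0.790

Remaining items: X1, X2, X4, X5 (k = 4).
sum of item variances = 2.13 + 1.56 + 1.02 + 1.23 = 5.94
total variance = 5.94 + 2 × 4.32 = 14.58
α (item deleted) = (4/3)·(1 − 5.94/14.58) = 0.790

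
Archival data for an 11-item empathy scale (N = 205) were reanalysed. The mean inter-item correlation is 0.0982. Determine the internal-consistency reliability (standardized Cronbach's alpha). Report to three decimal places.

Standardized α = k·r̄ / (1 + (k−1)·r̄) = 11 × 0.0982 / (1 + 10 × 0.0982)
  = 1.0802 / 1.9820 = 0.545

standardized Cronbach's alpha = 0.545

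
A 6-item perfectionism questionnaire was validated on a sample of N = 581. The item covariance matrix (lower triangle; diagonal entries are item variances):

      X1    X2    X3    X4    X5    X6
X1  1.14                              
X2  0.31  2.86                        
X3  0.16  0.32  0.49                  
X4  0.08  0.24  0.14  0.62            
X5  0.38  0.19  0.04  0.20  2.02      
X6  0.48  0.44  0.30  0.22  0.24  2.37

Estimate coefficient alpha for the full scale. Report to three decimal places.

sum of item variances = 1.14 + 2.86 + 0.49 + 0.62 + 2.02 + 2.37 = 9.50
Sum of off-diagonal covariances = 3.74
Var(T) = 9.50 + 2 × 3.74 = 16.98
α = (k/(k−1))·(1 − sum of item variances/Var(T)) = (6/5)·(1 − 9.50/16.98) = 0.529

α = 0.529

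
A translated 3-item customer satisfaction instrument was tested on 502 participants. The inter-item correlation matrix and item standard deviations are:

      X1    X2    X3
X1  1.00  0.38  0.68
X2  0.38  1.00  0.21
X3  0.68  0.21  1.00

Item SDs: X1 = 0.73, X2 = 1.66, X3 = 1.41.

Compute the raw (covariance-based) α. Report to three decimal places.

α = 0.578

Σσ²ᵢ = 0.73² + 1.66² + 1.41² = 5.2766
Covariances σ_ij = r_ij · s_i · s_j:
  σ(X1,X2) = 0.38 × 0.73 × 1.66 = 0.4605
  σ(X1,X3) = 0.68 × 0.73 × 1.41 = 0.6999
  σ(X2,X3) = 0.21 × 1.66 × 1.41 = 0.4915
σ²_T = Σσ²ᵢ + 2·Σσ_ij = 5.2766 + 2 × 1.6519 = 8.5804
α = (3/2)·(1 − 5.2766/8.5804) = 0.578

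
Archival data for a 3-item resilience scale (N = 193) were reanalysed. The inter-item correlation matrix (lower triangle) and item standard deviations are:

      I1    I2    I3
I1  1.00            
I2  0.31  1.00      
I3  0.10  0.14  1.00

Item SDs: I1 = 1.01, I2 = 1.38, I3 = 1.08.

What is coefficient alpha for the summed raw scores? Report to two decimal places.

coefficient alpha = 0.40

Σσ²ᵢ = 1.01² + 1.38² + 1.08² = 4.0909
Covariances σ_ij = r_ij · s_i · s_j:
  σ(I1,I2) = 0.31 × 1.01 × 1.38 = 0.4321
  σ(I1,I3) = 0.10 × 1.01 × 1.08 = 0.1091
  σ(I2,I3) = 0.14 × 1.38 × 1.08 = 0.2087
σ²_T = Σσ²ᵢ + 2·Σσ_ij = 4.0909 + 2 × 0.7499 = 5.5907
α = (3/2)·(1 − 4.0909/5.5907) = 0.40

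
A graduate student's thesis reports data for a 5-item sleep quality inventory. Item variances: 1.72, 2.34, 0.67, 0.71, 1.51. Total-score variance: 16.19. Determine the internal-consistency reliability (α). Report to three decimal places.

α = 0.713

sum of item variances = 1.72 + 2.34 + 0.67 + 0.71 + 1.51 = 6.95
α = (k/(k−1))·(1 − sum of item variances/σ²_T) = (5/4)·(1 − 6.95/16.19) = 0.713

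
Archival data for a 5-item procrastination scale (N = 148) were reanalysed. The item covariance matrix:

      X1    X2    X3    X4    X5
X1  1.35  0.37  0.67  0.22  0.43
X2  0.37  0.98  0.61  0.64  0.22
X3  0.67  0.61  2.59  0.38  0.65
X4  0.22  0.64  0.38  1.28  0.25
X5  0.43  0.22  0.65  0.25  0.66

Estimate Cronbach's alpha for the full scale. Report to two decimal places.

Cronbach's alpha = 0.71

sum of item variances = 1.35 + 0.98 + 2.59 + 1.28 + 0.66 = 6.86
Sum of the distinct covariances = 4.44
total variance = 6.86 + 2 × 4.44 = 15.74
α = (k/(k−1))·(1 − sum of item variances/total variance) = (5/4)·(1 − 6.86/15.74) = 0.71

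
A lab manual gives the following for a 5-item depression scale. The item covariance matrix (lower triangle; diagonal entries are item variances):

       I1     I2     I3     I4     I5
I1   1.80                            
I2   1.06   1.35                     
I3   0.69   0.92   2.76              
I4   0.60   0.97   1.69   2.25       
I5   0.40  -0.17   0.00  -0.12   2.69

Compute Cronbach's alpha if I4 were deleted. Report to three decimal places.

α = 0.537

Remaining items: I1, I2, I3, I5 (k = 4).
Σσ²ᵢ = 1.80 + 1.35 + 2.76 + 2.69 = 8.60
Var(T) = 8.60 + 2 × 2.90 = 14.40
α (item deleted) = (4/3)·(1 − 8.60/14.40) = 0.537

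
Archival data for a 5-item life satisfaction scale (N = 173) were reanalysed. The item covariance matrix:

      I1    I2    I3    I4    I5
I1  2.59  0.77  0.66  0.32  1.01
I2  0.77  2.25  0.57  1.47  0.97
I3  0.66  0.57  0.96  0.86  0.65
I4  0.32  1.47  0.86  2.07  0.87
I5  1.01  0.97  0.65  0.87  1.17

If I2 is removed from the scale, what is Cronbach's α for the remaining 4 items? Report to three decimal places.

α = 0.750

Remaining items: I1, I3, I4, I5 (k = 4).
sum of item variances = 2.59 + 0.96 + 2.07 + 1.17 = 6.79
σ²_total = 6.79 + 2 × 4.37 = 15.53
α (item deleted) = (4/3)·(1 − 6.79/15.53) = 0.750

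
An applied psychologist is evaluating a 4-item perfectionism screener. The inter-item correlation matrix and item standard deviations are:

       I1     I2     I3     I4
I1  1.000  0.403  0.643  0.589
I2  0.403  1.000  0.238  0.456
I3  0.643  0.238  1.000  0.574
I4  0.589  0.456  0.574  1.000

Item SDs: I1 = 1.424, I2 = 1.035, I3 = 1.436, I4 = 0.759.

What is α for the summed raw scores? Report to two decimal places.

α = 0.77

Σσ²ᵢ = 1.424² + 1.035² + 1.436² + 0.759² = 5.7372
Covariances σ_ij = r_ij · s_i · s_j:
  σ(I1,I2) = 0.403 × 1.424 × 1.035 = 0.5940
  σ(I1,I3) = 0.643 × 1.424 × 1.436 = 1.3148
  σ(I1,I4) = 0.589 × 1.424 × 0.759 = 0.6366
  σ(I2,I3) = 0.238 × 1.035 × 1.436 = 0.3537
  σ(I2,I4) = 0.456 × 1.035 × 0.759 = 0.3582
  σ(I3,I4) = 0.574 × 1.436 × 0.759 = 0.6256
σ²_T = Σσ²ᵢ + 2·Σσ_ij = 5.7372 + 2 × 3.8829 = 13.5030
α = (4/3)·(1 − 5.7372/13.5030) = 0.77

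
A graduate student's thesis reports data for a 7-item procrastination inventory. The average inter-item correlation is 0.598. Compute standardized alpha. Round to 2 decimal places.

standardized alpha = 0.91

Standardized α = k·r̄ / (1 + (k−1)·r̄) = 7 × 0.598 / (1 + 6 × 0.598)
  = 4.1860 / 4.5880 = 0.91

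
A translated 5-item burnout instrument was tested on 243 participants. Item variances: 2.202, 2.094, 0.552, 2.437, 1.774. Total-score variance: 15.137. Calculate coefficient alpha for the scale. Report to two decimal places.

Σσᵢ² = 2.202 + 2.094 + 0.552 + 2.437 + 1.774 = 9.059
α = (k/(k−1))·(1 − Σσᵢ²/Var(T)) = (5/4)·(1 − 9.059/15.137) = 0.50

α = 0.50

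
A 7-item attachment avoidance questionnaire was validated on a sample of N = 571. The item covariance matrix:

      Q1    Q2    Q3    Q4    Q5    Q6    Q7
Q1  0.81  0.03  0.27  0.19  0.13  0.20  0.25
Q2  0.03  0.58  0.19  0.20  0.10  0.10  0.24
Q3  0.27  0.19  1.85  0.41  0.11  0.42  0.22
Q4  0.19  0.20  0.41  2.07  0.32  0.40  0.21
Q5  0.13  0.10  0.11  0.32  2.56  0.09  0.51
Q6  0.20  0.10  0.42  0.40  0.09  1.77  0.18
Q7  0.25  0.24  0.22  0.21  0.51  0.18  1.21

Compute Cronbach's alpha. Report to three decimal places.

Cronbach's alpha = 0.546

Σσᵢ² = 0.81 + 0.58 + 1.85 + 2.07 + 2.56 + 1.77 + 1.21 = 10.85
Sum of the distinct covariances = 4.77
σ²_T = 10.85 + 2 × 4.77 = 20.39
α = (k/(k−1))·(1 − Σσᵢ²/σ²_T) = (7/6)·(1 − 10.85/20.39) = 0.546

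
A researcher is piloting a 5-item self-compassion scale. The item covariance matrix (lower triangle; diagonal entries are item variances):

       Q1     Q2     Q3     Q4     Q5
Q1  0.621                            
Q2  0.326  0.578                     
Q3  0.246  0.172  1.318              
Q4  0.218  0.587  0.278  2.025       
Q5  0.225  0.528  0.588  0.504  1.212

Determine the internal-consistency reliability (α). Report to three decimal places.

Σσ²ᵢ = 0.621 + 0.578 + 1.318 + 2.025 + 1.212 = 5.754
Sum of the distinct covariances = 3.672
Var(T) = 5.754 + 2 × 3.672 = 13.098
α = (k/(k−1))·(1 − Σσ²ᵢ/Var(T)) = (5/4)·(1 − 5.754/13.098) = 0.701

α = 0.701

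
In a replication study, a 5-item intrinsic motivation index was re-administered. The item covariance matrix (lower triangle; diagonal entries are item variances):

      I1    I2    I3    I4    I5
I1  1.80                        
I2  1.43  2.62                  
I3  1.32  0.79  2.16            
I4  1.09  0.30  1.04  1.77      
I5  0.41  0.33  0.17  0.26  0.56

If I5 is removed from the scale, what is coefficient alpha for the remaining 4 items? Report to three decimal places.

coefficient alpha = 0.785

Remaining items: I1, I2, I3, I4 (k = 4).
Σσᵢ² = 1.80 + 2.62 + 2.16 + 1.77 = 8.35
Var(T) = 8.35 + 2 × 5.97 = 20.29
α (item deleted) = (4/3)·(1 − 8.35/20.29) = 0.785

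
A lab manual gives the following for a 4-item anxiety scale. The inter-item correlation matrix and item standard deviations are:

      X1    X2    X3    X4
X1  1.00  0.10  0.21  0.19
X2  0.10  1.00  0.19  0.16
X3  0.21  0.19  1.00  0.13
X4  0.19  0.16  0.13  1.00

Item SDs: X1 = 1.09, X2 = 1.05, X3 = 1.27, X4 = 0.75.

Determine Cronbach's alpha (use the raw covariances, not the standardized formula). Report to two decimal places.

Σσ²ᵢ = 1.09² + 1.05² + 1.27² + 0.75² = 4.4660
Covariances σ_ij = r_ij · s_i · s_j:
  σ(X1,X2) = 0.10 × 1.09 × 1.05 = 0.1145
  σ(X1,X3) = 0.21 × 1.09 × 1.27 = 0.2907
  σ(X1,X4) = 0.19 × 1.09 × 0.75 = 0.1553
  σ(X2,X3) = 0.19 × 1.05 × 1.27 = 0.2534
  σ(X2,X4) = 0.16 × 1.05 × 0.75 = 0.1260
  σ(X3,X4) = 0.13 × 1.27 × 0.75 = 0.1238
σ²_T = Σσ²ᵢ + 2·Σσ_ij = 4.4660 + 2 × 1.0637 = 6.5934
α = (4/3)·(1 − 4.4660/6.5934) = 0.43

α = 0.43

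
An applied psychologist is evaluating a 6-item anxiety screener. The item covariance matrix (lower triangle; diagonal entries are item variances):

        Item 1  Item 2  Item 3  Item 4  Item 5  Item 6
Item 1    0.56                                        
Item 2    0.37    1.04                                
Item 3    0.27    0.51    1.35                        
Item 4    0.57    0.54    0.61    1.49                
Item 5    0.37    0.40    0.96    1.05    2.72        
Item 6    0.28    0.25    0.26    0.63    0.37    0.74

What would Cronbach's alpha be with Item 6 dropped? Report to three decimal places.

α = 0.765

Remaining items: Item 1, Item 2, Item 3, Item 4, Item 5 (k = 5).
Σσ²ᵢ = 0.56 + 1.04 + 1.35 + 1.49 + 2.72 = 7.16
σ²_T = 7.16 + 2 × 5.65 = 18.46
α (item deleted) = (5/4)·(1 − 7.16/18.46) = 0.765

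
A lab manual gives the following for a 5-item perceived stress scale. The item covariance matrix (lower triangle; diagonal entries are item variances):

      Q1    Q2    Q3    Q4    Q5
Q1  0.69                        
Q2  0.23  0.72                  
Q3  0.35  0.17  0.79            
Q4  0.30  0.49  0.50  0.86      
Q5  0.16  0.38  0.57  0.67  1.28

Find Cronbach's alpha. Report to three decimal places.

Σσᵢ² = 0.69 + 0.72 + 0.79 + 0.86 + 1.28 = 4.34
Sum of the distinct covariances = 3.82
total variance = 4.34 + 2 × 3.82 = 11.98
α = (k/(k−1))·(1 − Σσᵢ²/total variance) = (5/4)·(1 − 4.34/11.98) = 0.797

α = 0.797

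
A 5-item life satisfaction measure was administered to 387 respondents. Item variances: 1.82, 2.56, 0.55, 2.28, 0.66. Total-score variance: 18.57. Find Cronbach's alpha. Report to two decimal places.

sum of item variances = 1.82 + 2.56 + 0.55 + 2.28 + 0.66 = 7.87
α = (k/(k−1))·(1 − sum of item variances/Var(T)) = (5/4)·(1 − 7.87/18.57) = 0.72

Cronbach's alpha = 0.72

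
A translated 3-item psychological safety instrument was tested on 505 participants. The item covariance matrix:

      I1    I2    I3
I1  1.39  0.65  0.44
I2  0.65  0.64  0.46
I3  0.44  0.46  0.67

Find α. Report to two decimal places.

sum of item variances = 1.39 + 0.64 + 0.67 = 2.70
Sum of the distinct covariances = 1.55
σ²_T = 2.70 + 2 × 1.55 = 5.80
α = (k/(k−1))·(1 − sum of item variances/σ²_T) = (3/2)·(1 − 2.70/5.80) = 0.80

α = 0.80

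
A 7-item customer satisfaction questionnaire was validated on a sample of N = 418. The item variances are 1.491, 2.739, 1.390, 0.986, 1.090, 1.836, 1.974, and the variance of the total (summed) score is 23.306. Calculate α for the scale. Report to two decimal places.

α = 0.59

sum of item variances = 1.491 + 2.739 + 1.390 + 0.986 + 1.090 + 1.836 + 1.974 = 11.506
α = (k/(k−1))·(1 − sum of item variances/Var(T)) = (7/6)·(1 − 11.506/23.306) = 0.59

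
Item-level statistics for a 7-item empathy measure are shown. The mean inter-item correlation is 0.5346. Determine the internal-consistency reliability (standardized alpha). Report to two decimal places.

α = 0.89

Standardized α = k·r̄ / (1 + (k−1)·r̄) = 7 × 0.5346 / (1 + 6 × 0.5346)
  = 3.7422 / 4.2076 = 0.89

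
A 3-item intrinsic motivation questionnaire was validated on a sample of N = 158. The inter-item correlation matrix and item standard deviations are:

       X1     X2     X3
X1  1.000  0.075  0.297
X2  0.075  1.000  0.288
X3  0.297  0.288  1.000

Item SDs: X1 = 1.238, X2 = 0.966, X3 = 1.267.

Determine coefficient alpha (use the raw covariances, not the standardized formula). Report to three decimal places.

Σσ²ᵢ = 1.238² + 0.966² + 1.267² = 4.0711
Covariances σ_ij = r_ij · s_i · s_j:
  σ(X1,X2) = 0.075 × 1.238 × 0.966 = 0.0897
  σ(X1,X3) = 0.297 × 1.238 × 1.267 = 0.4659
  σ(X2,X3) = 0.288 × 0.966 × 1.267 = 0.3525
σ²_T = Σσ²ᵢ + 2·Σσ_ij = 4.0711 + 2 × 0.9081 = 5.8873
α = (3/2)·(1 − 4.0711/5.8873) = 0.463

α = 0.463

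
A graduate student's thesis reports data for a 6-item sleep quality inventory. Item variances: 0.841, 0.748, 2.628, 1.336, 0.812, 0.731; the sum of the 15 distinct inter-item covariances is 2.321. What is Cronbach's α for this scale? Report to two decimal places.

Cronbach's α = 0.47

ΣVar(i) = 0.841 + 0.748 + 2.628 + 1.336 + 0.812 + 0.731 = 7.096
Sum of distinct covariances = 2.321
σ²_T = ΣVar(i) + 2·Σcov = 7.096 + 2 × 2.321 = 11.738
α = (6/5)·(1 − 7.096/11.738) = 0.47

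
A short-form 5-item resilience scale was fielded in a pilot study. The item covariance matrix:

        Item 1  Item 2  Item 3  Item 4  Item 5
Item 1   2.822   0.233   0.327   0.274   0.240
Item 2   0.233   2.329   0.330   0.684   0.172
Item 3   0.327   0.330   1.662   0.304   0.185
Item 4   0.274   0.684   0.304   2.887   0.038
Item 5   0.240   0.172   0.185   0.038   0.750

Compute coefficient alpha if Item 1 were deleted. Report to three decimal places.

Remaining items: Item 2, Item 3, Item 4, Item 5 (k = 4).
sum of item variances = 2.329 + 1.662 + 2.887 + 0.750 = 7.628
σ²_T = 7.628 + 2 × 1.713 = 11.054
α (item deleted) = (4/3)·(1 − 7.628/11.054) = 0.413

coefficient alpha = 0.413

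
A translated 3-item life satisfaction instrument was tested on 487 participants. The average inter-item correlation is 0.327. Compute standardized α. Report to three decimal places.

standardized α = 0.593

Standardized α = k·r̄ / (1 + (k−1)·r̄) = 3 × 0.327 / (1 + 2 × 0.327)
  = 0.9810 / 1.6540 = 0.593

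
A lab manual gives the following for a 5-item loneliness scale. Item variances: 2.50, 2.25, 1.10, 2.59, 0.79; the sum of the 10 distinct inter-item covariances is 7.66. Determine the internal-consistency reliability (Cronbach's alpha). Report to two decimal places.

Cronbach's alpha = 0.78

sum of item variances = 2.50 + 2.25 + 1.10 + 2.59 + 0.79 = 9.23
Sum of distinct covariances = 7.66
total variance = sum of item variances + 2·Σcov = 9.23 + 2 × 7.66 = 24.55
α = (5/4)·(1 − 9.23/24.55) = 0.78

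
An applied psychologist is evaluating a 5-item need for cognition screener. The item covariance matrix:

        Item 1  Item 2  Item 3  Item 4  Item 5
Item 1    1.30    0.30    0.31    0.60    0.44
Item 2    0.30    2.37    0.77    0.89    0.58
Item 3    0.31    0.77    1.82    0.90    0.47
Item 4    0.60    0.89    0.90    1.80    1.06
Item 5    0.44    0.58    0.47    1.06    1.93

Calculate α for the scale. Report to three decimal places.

sum of item variances = 1.30 + 2.37 + 1.82 + 1.80 + 1.93 = 9.22
Σ_{i<j} σ_ij = 6.32
total variance = 9.22 + 2 × 6.32 = 21.86
α = (k/(k−1))·(1 − sum of item variances/total variance) = (5/4)·(1 − 9.22/21.86) = 0.723

α = 0.723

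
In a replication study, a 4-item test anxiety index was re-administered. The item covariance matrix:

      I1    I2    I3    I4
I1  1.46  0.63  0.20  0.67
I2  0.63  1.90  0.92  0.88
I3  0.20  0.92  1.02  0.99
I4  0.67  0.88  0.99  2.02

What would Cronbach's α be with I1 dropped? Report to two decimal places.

Cronbach's α = 0.80

Remaining items: I2, I3, I4 (k = 3).
ΣVar(i) = 1.90 + 1.02 + 2.02 = 4.94
total variance = 4.94 + 2 × 2.79 = 10.52
α (item deleted) = (3/2)·(1 − 4.94/10.52) = 0.80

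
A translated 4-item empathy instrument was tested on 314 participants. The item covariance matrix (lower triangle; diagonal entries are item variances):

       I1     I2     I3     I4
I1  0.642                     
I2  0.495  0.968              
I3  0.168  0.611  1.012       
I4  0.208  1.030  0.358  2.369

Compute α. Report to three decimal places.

Σσᵢ² = 0.642 + 0.968 + 1.012 + 2.369 = 4.991
Sum of the distinct covariances = 2.870
Var(T) = 4.991 + 2 × 2.870 = 10.731
α = (k/(k−1))·(1 − Σσᵢ²/Var(T)) = (4/3)·(1 − 4.991/10.731) = 0.713

α = 0.713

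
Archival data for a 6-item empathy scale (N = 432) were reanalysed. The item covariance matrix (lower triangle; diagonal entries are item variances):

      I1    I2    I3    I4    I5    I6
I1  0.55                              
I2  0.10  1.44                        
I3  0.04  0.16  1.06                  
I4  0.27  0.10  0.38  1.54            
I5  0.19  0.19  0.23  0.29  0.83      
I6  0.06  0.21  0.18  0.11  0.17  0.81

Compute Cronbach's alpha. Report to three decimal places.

Cronbach's alpha = 0.555

sum of item variances = 0.55 + 1.44 + 1.06 + 1.54 + 0.83 + 0.81 = 6.23
Sum of the distinct covariances = 2.68
total variance = 6.23 + 2 × 2.68 = 11.59
α = (k/(k−1))·(1 − sum of item variances/total variance) = (6/5)·(1 − 6.23/11.59) = 0.555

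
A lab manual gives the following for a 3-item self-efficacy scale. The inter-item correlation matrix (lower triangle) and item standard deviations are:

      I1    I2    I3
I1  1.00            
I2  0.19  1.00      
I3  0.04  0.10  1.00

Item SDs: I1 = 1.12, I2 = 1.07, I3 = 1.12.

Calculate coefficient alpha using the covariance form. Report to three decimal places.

Σσ²ᵢ = 1.12² + 1.07² + 1.12² = 3.6537
Covariances σ_ij = r_ij · s_i · s_j:
  σ(I1,I2) = 0.19 × 1.12 × 1.07 = 0.2277
  σ(I1,I3) = 0.04 × 1.12 × 1.12 = 0.0502
  σ(I2,I3) = 0.10 × 1.07 × 1.12 = 0.1198
σ²_T = Σσ²ᵢ + 2·Σσ_ij = 3.6537 + 2 × 0.3977 = 4.4491
α = (3/2)·(1 − 3.6537/4.4491) = 0.268

α = 0.268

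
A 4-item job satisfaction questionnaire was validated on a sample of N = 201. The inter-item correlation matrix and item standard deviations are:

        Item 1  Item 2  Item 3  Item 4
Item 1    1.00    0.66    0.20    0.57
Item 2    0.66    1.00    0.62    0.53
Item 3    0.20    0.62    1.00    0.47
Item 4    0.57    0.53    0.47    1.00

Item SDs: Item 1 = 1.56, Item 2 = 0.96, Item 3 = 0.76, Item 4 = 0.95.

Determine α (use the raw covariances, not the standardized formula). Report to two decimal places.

Σσ²ᵢ = 1.56² + 0.96² + 0.76² + 0.95² = 4.8353
Covariances σ_ij = r_ij · s_i · s_j:
  σ(Item 1,Item 2) = 0.66 × 1.56 × 0.96 = 0.9884
  σ(Item 1,Item 3) = 0.20 × 1.56 × 0.76 = 0.2371
  σ(Item 1,Item 4) = 0.57 × 1.56 × 0.95 = 0.8447
  σ(Item 2,Item 3) = 0.62 × 0.96 × 0.76 = 0.4524
  σ(Item 2,Item 4) = 0.53 × 0.96 × 0.95 = 0.4834
  σ(Item 3,Item 4) = 0.47 × 0.76 × 0.95 = 0.3393
σ²_T = Σσ²ᵢ + 2·Σσ_ij = 4.8353 + 2 × 3.3453 = 11.5259
α = (4/3)·(1 − 4.8353/11.5259) = 0.77

α = 0.77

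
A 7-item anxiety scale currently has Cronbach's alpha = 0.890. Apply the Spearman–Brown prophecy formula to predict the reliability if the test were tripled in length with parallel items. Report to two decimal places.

Length factor m = 3
α' = m·α / (1 + (m−1)·α)
   = 3 × 0.890 / (1 + (3 − 1) × 0.890)
   = 2.6700 / 2.7800 = 0.96

predicted reliability = 0.96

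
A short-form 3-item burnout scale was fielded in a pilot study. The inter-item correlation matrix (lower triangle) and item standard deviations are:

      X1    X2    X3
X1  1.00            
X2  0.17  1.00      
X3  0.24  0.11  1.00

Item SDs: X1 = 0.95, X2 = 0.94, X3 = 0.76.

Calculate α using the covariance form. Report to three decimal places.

α = 0.382

Σσ²ᵢ = 0.95² + 0.94² + 0.76² = 2.3637
Covariances σ_ij = r_ij · s_i · s_j:
  σ(X1,X2) = 0.17 × 0.95 × 0.94 = 0.1518
  σ(X1,X3) = 0.24 × 0.95 × 0.76 = 0.1733
  σ(X2,X3) = 0.11 × 0.94 × 0.76 = 0.0786
σ²_T = Σσ²ᵢ + 2·Σσ_ij = 2.3637 + 2 × 0.4037 = 3.1711
α = (3/2)·(1 − 2.3637/3.1711) = 0.382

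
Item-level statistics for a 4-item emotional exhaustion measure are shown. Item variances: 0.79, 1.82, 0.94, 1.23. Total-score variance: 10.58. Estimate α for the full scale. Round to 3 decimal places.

Σσ²ᵢ = 0.79 + 1.82 + 0.94 + 1.23 = 4.78
α = (k/(k−1))·(1 − Σσ²ᵢ/Var(T)) = (4/3)·(1 − 4.78/10.58) = 0.731

α = 0.731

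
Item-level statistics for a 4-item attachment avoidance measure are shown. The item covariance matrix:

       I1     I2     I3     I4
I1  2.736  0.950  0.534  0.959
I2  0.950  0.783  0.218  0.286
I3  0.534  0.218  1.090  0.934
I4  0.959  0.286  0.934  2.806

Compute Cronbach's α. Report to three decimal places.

Cronbach's α = 0.682

Σσᵢ² = 2.736 + 0.783 + 1.090 + 2.806 = 7.415
Sum of the distinct covariances = 3.881
total variance = 7.415 + 2 × 3.881 = 15.177
α = (k/(k−1))·(1 − Σσᵢ²/total variance) = (4/3)·(1 − 7.415/15.177) = 0.682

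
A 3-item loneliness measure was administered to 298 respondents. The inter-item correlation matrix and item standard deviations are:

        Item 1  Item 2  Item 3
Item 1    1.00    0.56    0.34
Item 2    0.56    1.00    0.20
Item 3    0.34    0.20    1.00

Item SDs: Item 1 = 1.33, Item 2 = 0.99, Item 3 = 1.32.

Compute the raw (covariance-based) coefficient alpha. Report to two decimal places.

Σσ²ᵢ = 1.33² + 0.99² + 1.32² = 4.4914
Covariances σ_ij = r_ij · s_i · s_j:
  σ(Item 1,Item 2) = 0.56 × 1.33 × 0.99 = 0.7374
  σ(Item 1,Item 3) = 0.34 × 1.33 × 1.32 = 0.5969
  σ(Item 2,Item 3) = 0.20 × 0.99 × 1.32 = 0.2614
σ²_T = Σσ²ᵢ + 2·Σσ_ij = 4.4914 + 2 × 1.5957 = 7.6828
α = (3/2)·(1 − 4.4914/7.6828) = 0.62

coefficient alpha = 0.62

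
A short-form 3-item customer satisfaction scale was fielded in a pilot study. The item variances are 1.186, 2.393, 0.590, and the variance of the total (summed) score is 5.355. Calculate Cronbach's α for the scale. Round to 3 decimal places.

Σσᵢ² = 1.186 + 2.393 + 0.590 = 4.169
α = (k/(k−1))·(1 − Σσᵢ²/total variance) = (3/2)·(1 − 4.169/5.355) = 0.332

α = 0.332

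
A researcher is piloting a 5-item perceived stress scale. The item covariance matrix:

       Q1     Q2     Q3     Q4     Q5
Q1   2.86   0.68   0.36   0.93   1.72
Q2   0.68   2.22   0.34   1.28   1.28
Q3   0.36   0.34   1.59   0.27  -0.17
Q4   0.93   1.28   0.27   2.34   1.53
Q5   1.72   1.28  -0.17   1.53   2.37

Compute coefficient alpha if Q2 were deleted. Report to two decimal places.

coefficient alpha = 0.67

Remaining items: Q1, Q3, Q4, Q5 (k = 4).
Σσᵢ² = 2.86 + 1.59 + 2.34 + 2.37 = 9.16
σ²_total = 9.16 + 2 × 4.64 = 18.44
α (item deleted) = (4/3)·(1 − 9.16/18.44) = 0.67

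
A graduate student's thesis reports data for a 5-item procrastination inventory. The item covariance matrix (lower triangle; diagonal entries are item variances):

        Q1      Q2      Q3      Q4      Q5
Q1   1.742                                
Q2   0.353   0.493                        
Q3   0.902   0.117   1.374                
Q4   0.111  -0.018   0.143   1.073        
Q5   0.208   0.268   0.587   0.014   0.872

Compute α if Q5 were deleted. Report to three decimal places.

α = 0.543

Remaining items: Q1, Q2, Q3, Q4 (k = 4).
Σσ²ᵢ = 1.742 + 0.493 + 1.374 + 1.073 = 4.682
σ²_total = 4.682 + 2 × 1.608 = 7.898
α (item deleted) = (4/3)·(1 − 4.682/7.898) = 0.543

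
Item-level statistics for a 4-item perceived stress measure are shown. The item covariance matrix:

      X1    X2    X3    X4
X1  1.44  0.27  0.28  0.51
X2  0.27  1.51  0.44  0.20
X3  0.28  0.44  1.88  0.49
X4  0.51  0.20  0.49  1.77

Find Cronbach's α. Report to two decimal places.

Cronbach's α = 0.53

Σσ²ᵢ = 1.44 + 1.51 + 1.88 + 1.77 = 6.60
Σ_{i<j} σ_ij = 2.19
σ²_T = 6.60 + 2 × 2.19 = 10.98
α = (k/(k−1))·(1 − Σσ²ᵢ/σ²_T) = (4/3)·(1 − 6.60/10.98) = 0.53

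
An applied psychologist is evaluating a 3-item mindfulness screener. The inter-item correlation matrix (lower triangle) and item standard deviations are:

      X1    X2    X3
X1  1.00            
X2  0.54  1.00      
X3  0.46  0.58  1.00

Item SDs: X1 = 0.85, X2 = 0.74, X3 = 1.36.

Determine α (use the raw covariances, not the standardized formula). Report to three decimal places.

Σσ²ᵢ = 0.85² + 0.74² + 1.36² = 3.1197
Covariances σ_ij = r_ij · s_i · s_j:
  σ(X1,X2) = 0.54 × 0.85 × 0.74 = 0.3397
  σ(X1,X3) = 0.46 × 0.85 × 1.36 = 0.5318
  σ(X2,X3) = 0.58 × 0.74 × 1.36 = 0.5837
σ²_T = Σσ²ᵢ + 2·Σσ_ij = 3.1197 + 2 × 1.4552 = 6.0301
α = (3/2)·(1 − 3.1197/6.0301) = 0.724

α = 0.724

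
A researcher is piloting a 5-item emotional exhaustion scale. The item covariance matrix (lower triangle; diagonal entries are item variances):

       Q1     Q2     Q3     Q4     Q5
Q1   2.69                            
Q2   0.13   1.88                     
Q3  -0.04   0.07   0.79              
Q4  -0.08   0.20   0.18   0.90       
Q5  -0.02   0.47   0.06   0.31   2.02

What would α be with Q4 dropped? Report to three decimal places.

Remaining items: Q1, Q2, Q3, Q5 (k = 4).
Σσᵢ² = 2.69 + 1.88 + 0.79 + 2.02 = 7.38
σ²_T = 7.38 + 2 × 0.67 = 8.72
α (item deleted) = (4/3)·(1 − 7.38/8.72) = 0.205

α = 0.205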